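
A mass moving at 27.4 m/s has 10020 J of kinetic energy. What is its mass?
m = 2·KE/v² = 2·10020/(27.4)² = 26.69 kg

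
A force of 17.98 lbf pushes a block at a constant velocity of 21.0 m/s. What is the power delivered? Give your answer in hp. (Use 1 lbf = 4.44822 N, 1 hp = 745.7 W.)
Convert to SI: F = 79.979 N, v = 21.0 m/s
P = Fv = (79.979)(21.0) = 1679.56 W = 2.252 hp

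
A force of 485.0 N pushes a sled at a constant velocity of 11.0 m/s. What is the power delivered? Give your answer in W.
P = Fv = (485.0)(11.0) = 5335 W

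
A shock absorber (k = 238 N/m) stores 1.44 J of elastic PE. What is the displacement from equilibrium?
x = √(2·PE/k) = √(2·1.44/238) = 0.11 m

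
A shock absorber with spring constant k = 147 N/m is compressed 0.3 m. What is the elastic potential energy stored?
PE = ½kx² = ½(147)(0.3)² = 6.615 J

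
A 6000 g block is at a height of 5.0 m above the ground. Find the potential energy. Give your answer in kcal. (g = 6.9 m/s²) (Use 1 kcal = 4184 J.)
Convert to SI: m = 6.0 kg, h = 5.0 m
PE = mgh = (6.0)(6.9)(5.0) = 207.0 J = 0.04947 kcal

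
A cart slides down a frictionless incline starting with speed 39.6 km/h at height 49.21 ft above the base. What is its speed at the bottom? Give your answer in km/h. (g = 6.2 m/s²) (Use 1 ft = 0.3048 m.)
Convert to SI: v₀ = 11.0 m/s, h = 14.9992 m
½mv₀² + mgh = ½mv² ⇒ v = √(v₀² + 2gh) = √(11.0² + 2·6.2·14.9992) = 17.5211 m/s = 63.08 km/h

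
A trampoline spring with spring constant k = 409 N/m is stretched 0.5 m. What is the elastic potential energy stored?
PE = ½kx² = ½(409)(0.5)² = 51.13 J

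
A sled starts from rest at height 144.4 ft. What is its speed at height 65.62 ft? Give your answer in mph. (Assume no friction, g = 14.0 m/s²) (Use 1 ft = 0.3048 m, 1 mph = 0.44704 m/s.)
Convert to SI: h₁−h₂ = 24.0121 m
mgh₁ = mgh₂ + ½mv² ⇒ v = √(2g(h₁−h₂)) = √(2·14.0·24.0121) = 25.9295 m/s = 58.0 mph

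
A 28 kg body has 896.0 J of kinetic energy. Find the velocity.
v = √(2·KE/m) = √(2·896.0/28) = 8.0 m/s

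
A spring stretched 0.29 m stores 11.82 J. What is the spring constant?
k = 2·PE/x² = 2·11.82/(0.29)² = 281.1 N/m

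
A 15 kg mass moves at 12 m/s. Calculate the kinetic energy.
KE = ½mv² = ½(15)(12)² = 1080.0 J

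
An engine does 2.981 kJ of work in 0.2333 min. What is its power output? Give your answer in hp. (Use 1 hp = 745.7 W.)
Convert to SI: W = 2981.0 J, t = 13.998 s
P = W/t = 2981.0/13.998 = 212.959 W = 0.2856 hp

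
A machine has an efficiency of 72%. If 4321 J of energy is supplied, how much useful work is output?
W_out = η·W_in = 0.72·4321 = 3111.12 J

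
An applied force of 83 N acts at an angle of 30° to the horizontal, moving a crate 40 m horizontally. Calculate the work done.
W = F·d·cosθ = (83)(40)cos(30°) = 2875 J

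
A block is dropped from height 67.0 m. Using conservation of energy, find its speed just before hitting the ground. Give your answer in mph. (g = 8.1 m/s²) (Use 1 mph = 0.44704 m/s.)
mgh = ½mv² ⇒ v = √(2gh) = √(2·8.1·67.0) = 32.9454 m/s = 73.7 mph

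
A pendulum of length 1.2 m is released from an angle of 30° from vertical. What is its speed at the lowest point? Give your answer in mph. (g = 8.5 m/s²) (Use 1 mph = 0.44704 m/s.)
h = L(1 − cosθ) = 1.2(1 − cos30°) = 0.16077 m
v = √(2gh) = √(2·8.5·0.16077) = 1.6532 m/s = 3.698 mph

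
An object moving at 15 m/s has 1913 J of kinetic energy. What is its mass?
m = 2·KE/v² = 2·1913/(15)² = 17.0 kg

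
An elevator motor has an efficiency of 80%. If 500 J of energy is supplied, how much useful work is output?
W_out = η·W_in = 0.8·500 = 400.0 J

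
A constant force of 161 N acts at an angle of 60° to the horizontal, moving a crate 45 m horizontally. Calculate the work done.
W = F·d·cosθ = (161)(45)cos(60°) = 3623 J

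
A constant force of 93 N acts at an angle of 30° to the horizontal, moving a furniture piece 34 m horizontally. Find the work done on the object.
W = F·d·cosθ = (93)(34)cos(30°) = 2738 J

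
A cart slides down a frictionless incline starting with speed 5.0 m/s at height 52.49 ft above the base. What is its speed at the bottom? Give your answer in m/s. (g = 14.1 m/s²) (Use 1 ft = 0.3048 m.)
Convert to SI: v₀ = 5.0 m/s, h = 15.999 m
½mv₀² + mgh = ½mv² ⇒ v = √(v₀² + 2gh) = √(5.0² + 2·14.1·15.999) = 21.82 m/s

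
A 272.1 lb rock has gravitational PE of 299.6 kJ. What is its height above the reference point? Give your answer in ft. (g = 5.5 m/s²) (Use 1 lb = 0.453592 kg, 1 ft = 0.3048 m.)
Convert to SI: m = 123.422 kg, PE = 299600 J
h = PE/(mg) = 299600/(123.422·5.5) = 441.352 m = 1448 ft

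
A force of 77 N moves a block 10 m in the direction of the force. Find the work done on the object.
W = F·d = (77)(10) = 770.0 J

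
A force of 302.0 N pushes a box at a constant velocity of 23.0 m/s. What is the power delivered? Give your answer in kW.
P = Fv = (302.0)(23.0) = 6946.0 W = 6.946 kW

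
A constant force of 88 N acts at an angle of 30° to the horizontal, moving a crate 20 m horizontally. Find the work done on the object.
W = F·d·cosθ = (88)(20)cos(30°) = 1524 J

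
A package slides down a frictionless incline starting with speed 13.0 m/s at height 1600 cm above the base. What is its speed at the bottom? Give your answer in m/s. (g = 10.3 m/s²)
Convert to SI: v₀ = 13.0 m/s, h = 16.0 m
½mv₀² + mgh = ½mv² ⇒ v = √(v₀² + 2gh) = √(13.0² + 2·10.3·16.0) = 22.33 m/s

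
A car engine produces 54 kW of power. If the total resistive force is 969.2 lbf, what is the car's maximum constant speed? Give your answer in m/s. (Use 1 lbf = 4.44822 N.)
Convert to SI: F = 4311.21 N
P = Fv ⇒ v = P/F = 54000 W/4311.21 N = 12.53 m/s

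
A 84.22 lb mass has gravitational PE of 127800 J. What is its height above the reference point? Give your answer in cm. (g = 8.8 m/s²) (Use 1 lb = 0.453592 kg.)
Convert to SI: m = 38.2015 kg, PE = 127800 J
h = PE/(mg) = 127800/(38.2015·8.8) = 380.161 m = 38020 cm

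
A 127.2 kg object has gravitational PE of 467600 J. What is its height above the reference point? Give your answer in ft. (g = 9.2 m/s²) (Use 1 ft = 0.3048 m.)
h = PE/(mg) = 467600/(127.2·9.2) = 399.576 m = 1311 ft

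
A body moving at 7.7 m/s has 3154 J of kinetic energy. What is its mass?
m = 2·KE/v² = 2·3154/(7.7)² = 106.4 kg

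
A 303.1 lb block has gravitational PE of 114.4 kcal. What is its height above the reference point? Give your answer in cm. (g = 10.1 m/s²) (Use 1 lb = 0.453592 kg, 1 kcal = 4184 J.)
Convert to SI: m = 137.484 kg, PE = 478650 J
h = PE/(mg) = 478650/(137.484·10.1) = 344.703 m = 34470 cm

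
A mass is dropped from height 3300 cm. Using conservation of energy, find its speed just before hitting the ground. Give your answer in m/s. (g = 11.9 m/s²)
Convert to SI: h = 33.0 m
mgh = ½mv² ⇒ v = √(2gh) = √(2·11.9·33.0) = 28.02 m/s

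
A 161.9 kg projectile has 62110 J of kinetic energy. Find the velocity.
v = √(2·KE/m) = √(2·62110/161.9) = 27.7 m/s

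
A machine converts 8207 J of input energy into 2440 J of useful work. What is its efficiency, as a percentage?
η = W_out/W_in = 2440/8207 = 29.73%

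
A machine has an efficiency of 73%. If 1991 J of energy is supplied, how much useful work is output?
W_out = η·W_in = 0.73·1991 = 1453.43 J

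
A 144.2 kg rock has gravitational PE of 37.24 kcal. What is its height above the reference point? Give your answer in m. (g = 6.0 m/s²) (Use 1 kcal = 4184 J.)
Convert to SI: m = 144.2 kg, PE = 155812 J
h = PE/(mg) = 155812/(144.2·6.0) = 180.1 m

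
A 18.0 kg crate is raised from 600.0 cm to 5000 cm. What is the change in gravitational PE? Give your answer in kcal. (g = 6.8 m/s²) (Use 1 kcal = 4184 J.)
Convert to SI: m = 18.0 kg, Δh = 44.0 m
ΔPE = mgΔh = (18.0)(6.8)(44.0) = 5385.6 J = 1.287 kcal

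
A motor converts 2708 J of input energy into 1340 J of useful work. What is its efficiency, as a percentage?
η = W_out/W_in = 1340/2708 = 49.48%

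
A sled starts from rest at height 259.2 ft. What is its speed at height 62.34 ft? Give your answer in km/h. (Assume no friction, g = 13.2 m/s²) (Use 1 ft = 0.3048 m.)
Convert to SI: h₁−h₂ = 60.0029 m
mgh₁ = mgh₂ + ½mv² ⇒ v = √(2g(h₁−h₂)) = √(2·13.2·60.0029) = 39.8005 m/s = 143.3 km/h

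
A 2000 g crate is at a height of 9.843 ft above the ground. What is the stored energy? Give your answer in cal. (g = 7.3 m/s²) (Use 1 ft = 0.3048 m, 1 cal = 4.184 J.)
Convert to SI: m = 2.0 kg, h = 3.00015 m
PE = mgh = (2.0)(7.3)(3.00015) = 43.8021 J = 10.47 cal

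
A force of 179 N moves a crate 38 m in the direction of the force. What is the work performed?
W = F·d = (179)(38) = 6802 J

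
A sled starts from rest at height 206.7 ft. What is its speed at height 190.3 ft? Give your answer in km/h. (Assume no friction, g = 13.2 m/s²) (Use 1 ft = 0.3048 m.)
Convert to SI: h₁−h₂ = 4.99872 m
mgh₁ = mgh₂ + ½mv² ⇒ v = √(2g(h₁−h₂)) = √(2·13.2·4.99872) = 11.4877 m/s = 41.36 km/h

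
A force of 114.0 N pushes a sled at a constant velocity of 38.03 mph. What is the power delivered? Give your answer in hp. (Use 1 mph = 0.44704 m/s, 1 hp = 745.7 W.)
Convert to SI: F = 114.0 N, v = 17.0009 m/s
P = Fv = (114.0)(17.0009) = 1938.11 W = 2.599 hp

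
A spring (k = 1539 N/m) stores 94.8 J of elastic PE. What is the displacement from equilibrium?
x = √(2·PE/k) = √(2·94.8/1539) = 0.351 m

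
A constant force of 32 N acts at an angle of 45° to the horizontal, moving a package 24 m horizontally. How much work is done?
W = F·d·cosθ = (32)(24)cos(45°) = 543.1 J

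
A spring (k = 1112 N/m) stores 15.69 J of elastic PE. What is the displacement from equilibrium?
x = √(2·PE/k) = √(2·15.69/1112) = 0.168 m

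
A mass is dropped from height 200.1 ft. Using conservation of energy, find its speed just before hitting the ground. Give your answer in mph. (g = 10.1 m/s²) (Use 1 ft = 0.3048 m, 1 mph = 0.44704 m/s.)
Convert to SI: h = 60.9905 m
mgh = ½mv² ⇒ v = √(2gh) = √(2·10.1·60.9905) = 35.1 m/s = 78.52 mph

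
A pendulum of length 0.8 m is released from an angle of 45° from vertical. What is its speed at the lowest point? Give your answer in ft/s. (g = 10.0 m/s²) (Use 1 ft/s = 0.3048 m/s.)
h = L(1 − cosθ) = 0.8(1 − cos45°) = 0.234315 m
v = √(2gh) = √(2·10.0·0.234315) = 2.16478 m/s = 7.102 ft/s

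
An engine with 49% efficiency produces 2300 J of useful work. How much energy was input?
W_in = W_out/η = 2300/0.49 = 4694 J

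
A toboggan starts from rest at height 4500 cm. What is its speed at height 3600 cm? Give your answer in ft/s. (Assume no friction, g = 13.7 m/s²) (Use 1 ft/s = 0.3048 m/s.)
Convert to SI: h₁−h₂ = 9.0 m
mgh₁ = mgh₂ + ½mv² ⇒ v = √(2g(h₁−h₂)) = √(2·13.7·9.0) = 15.7035 m/s = 51.52 ft/s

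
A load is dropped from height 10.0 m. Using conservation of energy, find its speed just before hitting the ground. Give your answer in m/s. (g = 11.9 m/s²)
mgh = ½mv² ⇒ v = √(2gh) = √(2·11.9·10.0) = 15.43 m/s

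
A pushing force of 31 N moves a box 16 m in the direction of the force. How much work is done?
W = F·d = (31)(16) = 496.0 J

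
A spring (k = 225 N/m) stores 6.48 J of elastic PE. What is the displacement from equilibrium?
x = √(2·PE/k) = √(2·6.48/225) = 0.24 m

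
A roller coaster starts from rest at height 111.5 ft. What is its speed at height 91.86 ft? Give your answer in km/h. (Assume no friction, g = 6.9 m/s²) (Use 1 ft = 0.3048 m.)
Convert to SI: h₁−h₂ = 5.98627 m
mgh₁ = mgh₂ + ½mv² ⇒ v = √(2g(h₁−h₂)) = √(2·6.9·5.98627) = 9.08903 m/s = 32.72 km/h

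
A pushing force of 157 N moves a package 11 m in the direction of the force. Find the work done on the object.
W = F·d = (157)(11) = 1727 J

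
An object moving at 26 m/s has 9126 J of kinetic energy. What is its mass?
m = 2·KE/v² = 2·9126/(26)² = 27.0 kg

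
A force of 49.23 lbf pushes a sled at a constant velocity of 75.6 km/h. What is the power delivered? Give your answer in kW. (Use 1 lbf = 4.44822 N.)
Convert to SI: F = 218.986 N, v = 21.0 m/s
P = Fv = (218.986)(21.0) = 4598.7 W = 4.599 kW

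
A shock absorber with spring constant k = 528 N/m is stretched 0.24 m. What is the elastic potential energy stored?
PE = ½kx² = ½(528)(0.24)² = 15.21 J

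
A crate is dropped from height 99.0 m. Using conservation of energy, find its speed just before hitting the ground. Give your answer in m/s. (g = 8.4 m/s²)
mgh = ½mv² ⇒ v = √(2gh) = √(2·8.4·99.0) = 40.78 m/s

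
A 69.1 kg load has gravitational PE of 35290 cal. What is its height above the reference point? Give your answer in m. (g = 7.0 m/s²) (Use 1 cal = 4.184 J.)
Convert to SI: m = 69.1 kg, PE = 147653 J
h = PE/(mg) = 147653/(69.1·7.0) = 305.3 m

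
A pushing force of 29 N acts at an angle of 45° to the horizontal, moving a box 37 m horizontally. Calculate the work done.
W = F·d·cosθ = (29)(37)cos(45°) = 758.7 J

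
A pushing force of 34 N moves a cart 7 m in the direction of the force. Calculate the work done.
W = F·d = (34)(7) = 238.0 J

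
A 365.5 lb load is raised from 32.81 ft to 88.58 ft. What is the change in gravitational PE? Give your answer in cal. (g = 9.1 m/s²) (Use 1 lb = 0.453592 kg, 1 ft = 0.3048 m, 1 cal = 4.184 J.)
Convert to SI: m = 165.788 kg, Δh = 16.9987 m
ΔPE = mgΔh = (165.788)(9.1)(16.9987) = 25645.4 J = 6129 cal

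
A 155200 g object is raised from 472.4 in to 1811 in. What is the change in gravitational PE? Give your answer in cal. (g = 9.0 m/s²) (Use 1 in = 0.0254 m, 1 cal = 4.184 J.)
Convert to SI: m = 155.2 kg, Δh = 34.0004 m
ΔPE = mgΔh = (155.2)(9.0)(34.0004) = 47491.8 J = 11350 cal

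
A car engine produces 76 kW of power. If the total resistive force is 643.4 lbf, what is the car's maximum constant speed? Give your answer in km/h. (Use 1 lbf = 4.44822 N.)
Convert to SI: F = 2861.98 N
P = Fv ⇒ v = P/F = 76000 W/2861.98 N = 26.555 m/s = 95.6 km/h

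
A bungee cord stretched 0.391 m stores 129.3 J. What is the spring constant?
k = 2·PE/x² = 2·129.3/(0.391)² = 1692 N/m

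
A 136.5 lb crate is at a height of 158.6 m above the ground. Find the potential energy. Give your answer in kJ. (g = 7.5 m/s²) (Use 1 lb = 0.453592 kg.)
Convert to SI: m = 61.9153 kg, h = 158.6 m
PE = mgh = (61.9153)(7.5)(158.6) = 73648.3 J = 73.65 kJ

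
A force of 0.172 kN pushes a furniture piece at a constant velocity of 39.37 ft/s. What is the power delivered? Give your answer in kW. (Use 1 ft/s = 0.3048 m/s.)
Convert to SI: F = 172.0 N, v = 12.0 m/s
P = Fv = (172.0)(12.0) = 2064.0 W = 2.064 kW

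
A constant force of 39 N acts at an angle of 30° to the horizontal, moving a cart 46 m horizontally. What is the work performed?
W = F·d·cosθ = (39)(46)cos(30°) = 1554 J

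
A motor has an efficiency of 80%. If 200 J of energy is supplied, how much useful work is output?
W_out = η·W_in = 0.8·200 = 160.0 J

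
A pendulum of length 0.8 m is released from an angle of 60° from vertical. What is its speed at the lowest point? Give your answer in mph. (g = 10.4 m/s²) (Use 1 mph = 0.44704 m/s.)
h = L(1 − cosθ) = 0.8(1 − cos60°) = 0.4 m
v = √(2gh) = √(2·10.4·0.4) = 2.88444 m/s = 6.452 mph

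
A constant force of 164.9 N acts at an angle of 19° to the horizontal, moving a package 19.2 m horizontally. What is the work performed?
W = F·d·cosθ = (164.9)(19.2)cos(19°) = 2994 J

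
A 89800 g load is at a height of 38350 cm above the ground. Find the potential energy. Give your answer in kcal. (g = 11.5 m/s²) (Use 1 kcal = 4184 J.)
Convert to SI: m = 89.8 kg, h = 383.5 m
PE = mgh = (89.8)(11.5)(383.5) = 396040 J = 94.66 kcal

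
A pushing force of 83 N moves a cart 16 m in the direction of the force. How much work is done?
W = F·d = (83)(16) = 1328 J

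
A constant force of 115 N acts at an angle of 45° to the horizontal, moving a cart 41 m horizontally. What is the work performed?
W = F·d·cosθ = (115)(41)cos(45°) = 3334 J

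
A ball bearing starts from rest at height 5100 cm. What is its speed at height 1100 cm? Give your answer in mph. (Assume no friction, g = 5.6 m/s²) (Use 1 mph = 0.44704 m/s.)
Convert to SI: h₁−h₂ = 40.0 m
mgh₁ = mgh₂ + ½mv² ⇒ v = √(2g(h₁−h₂)) = √(2·5.6·40.0) = 21.166 m/s = 47.35 mph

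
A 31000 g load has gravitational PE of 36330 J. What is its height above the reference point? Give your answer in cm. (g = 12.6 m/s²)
Convert to SI: m = 31.0 kg, PE = 36330.0 J
h = PE/(mg) = 36330.0/(31.0·12.6) = 93.0108 m = 9301 cm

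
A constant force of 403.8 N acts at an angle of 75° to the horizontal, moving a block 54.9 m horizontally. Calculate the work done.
W = F·d·cosθ = (403.8)(54.9)cos(75°) = 5738 J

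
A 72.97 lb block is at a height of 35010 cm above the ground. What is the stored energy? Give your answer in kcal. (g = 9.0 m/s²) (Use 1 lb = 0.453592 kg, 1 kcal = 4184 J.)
Convert to SI: m = 33.0986 kg, h = 350.1 m
PE = mgh = (33.0986)(9.0)(350.1) = 104290 J = 24.93 kcal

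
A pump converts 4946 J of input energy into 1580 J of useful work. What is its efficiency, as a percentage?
η = W_out/W_in = 1580/4946 = 31.95%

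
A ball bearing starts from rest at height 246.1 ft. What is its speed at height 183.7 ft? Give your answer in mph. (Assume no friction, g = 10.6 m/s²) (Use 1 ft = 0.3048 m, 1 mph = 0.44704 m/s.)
Convert to SI: h₁−h₂ = 19.0195 m
mgh₁ = mgh₂ + ½mv² ⇒ v = √(2g(h₁−h₂)) = √(2·10.6·19.0195) = 20.0802 m/s = 44.92 mph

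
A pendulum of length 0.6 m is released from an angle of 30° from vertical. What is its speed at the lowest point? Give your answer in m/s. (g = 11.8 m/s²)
h = L(1 − cosθ) = 0.6(1 − cos30°) = 0.0803848 m
v = √(2gh) = √(2·11.8·0.0803848) = 1.377 m/s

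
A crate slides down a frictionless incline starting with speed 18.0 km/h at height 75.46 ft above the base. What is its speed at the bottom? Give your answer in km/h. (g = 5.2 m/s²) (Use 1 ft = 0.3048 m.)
Convert to SI: v₀ = 5.0 m/s, h = 23.0002 m
½mv₀² + mgh = ½mv² ⇒ v = √(v₀² + 2gh) = √(5.0² + 2·5.2·23.0002) = 16.2543 m/s = 58.52 km/h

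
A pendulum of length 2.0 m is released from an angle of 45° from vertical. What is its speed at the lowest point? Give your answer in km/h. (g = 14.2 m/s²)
h = L(1 − cosθ) = 2.0(1 − cos45°) = 0.585786 m
v = √(2gh) = √(2·14.2·0.585786) = 4.07877 m/s = 14.68 km/h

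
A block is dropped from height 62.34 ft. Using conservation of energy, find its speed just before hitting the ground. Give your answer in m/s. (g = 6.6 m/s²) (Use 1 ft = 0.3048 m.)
Convert to SI: h = 19.0012 m
mgh = ½mv² ⇒ v = √(2gh) = √(2·6.6·19.0012) = 15.84 m/s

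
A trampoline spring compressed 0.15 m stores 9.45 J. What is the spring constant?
k = 2·PE/x² = 2·9.45/(0.15)² = 840.0 N/m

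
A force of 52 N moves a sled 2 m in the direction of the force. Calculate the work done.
W = F·d = (52)(2) = 104.0 J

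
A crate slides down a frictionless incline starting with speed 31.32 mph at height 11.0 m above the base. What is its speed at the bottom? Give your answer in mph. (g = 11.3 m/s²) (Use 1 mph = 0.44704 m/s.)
Convert to SI: v₀ = 14.0013 m/s, h = 11.0 m
½mv₀² + mgh = ½mv² ⇒ v = √(v₀² + 2gh) = √(14.0013² + 2·11.3·11.0) = 21.0864 m/s = 47.17 mph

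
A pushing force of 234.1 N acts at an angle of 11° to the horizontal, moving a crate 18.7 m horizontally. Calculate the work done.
W = F·d·cosθ = (234.1)(18.7)cos(11°) = 4297 J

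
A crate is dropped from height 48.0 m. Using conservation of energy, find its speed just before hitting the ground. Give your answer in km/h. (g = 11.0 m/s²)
mgh = ½mv² ⇒ v = √(2gh) = √(2·11.0·48.0) = 32.4962 m/s = 117.0 km/h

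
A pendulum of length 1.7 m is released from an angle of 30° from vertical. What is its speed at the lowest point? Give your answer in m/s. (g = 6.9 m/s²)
h = L(1 − cosθ) = 1.7(1 − cos30°) = 0.227757 m
v = √(2gh) = √(2·6.9·0.227757) = 1.773 m/s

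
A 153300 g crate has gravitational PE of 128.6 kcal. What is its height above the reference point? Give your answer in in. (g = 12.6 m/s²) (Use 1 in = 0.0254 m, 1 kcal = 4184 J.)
Convert to SI: m = 153.3 kg, PE = 538062 J
h = PE/(mg) = 538062/(153.3·12.6) = 278.561 m = 10970 in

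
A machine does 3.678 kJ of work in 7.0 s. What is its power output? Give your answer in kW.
Convert to SI: W = 3678.0 J, t = 7.0 s
P = W/t = 3678.0/7.0 = 525.429 W = 0.5254 kW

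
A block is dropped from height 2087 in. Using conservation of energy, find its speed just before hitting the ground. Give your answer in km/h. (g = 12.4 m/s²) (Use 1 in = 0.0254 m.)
Convert to SI: h = 53.0098 m
mgh = ½mv² ⇒ v = √(2gh) = √(2·12.4·53.0098) = 36.258 m/s = 130.5 km/h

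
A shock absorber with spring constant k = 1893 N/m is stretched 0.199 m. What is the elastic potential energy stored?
PE = ½kx² = ½(1893)(0.199)² = 37.48 J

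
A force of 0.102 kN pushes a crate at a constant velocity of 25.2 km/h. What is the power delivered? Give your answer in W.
Convert to SI: F = 102.0 N, v = 7.0 m/s
P = Fv = (102.0)(7.0) = 714.0 W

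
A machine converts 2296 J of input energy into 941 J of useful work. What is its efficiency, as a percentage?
η = W_out/W_in = 941/2296 = 40.98%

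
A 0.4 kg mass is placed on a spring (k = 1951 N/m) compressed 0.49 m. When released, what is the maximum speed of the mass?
½kx² = ½mv² ⇒ v = x√(k/m) = (0.49)√(1951/0.4) = 34.22 m/s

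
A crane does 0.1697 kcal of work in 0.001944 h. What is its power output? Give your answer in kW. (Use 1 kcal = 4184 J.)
Convert to SI: W = 710.025 J, t = 6.9984 s
P = W/t = 710.025/6.9984 = 101.455 W = 0.1015 kW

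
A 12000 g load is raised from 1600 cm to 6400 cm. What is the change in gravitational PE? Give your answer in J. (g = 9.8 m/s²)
Convert to SI: m = 12.0 kg, Δh = 48.0 m
ΔPE = mgΔh = (12.0)(9.8)(48.0) = 5645 J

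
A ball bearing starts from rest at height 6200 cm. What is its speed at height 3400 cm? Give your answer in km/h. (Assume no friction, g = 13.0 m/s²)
Convert to SI: h₁−h₂ = 28.0 m
mgh₁ = mgh₂ + ½mv² ⇒ v = √(2g(h₁−h₂)) = √(2·13.0·28.0) = 26.9815 m/s = 97.13 km/h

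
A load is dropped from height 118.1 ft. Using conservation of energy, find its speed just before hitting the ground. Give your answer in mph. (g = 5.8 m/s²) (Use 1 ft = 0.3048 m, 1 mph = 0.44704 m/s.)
Convert to SI: h = 35.9969 m
mgh = ½mv² ⇒ v = √(2gh) = √(2·5.8·35.9969) = 20.4344 m/s = 45.71 mph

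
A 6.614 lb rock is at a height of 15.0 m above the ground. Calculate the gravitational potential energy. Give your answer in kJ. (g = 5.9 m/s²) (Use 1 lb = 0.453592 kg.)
Convert to SI: m = 3.00006 kg, h = 15.0 m
PE = mgh = (3.00006)(5.9)(15.0) = 265.505 J = 0.2655 kJ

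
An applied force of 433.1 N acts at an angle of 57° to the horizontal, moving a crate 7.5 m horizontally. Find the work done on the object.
W = F·d·cosθ = (433.1)(7.5)cos(57°) = 1769 J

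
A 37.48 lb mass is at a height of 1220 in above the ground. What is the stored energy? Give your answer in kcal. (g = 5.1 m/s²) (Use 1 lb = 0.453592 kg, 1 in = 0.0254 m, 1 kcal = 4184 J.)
Convert to SI: m = 17.0006 kg, h = 30.988 m
PE = mgh = (17.0006)(5.1)(30.988) = 2686.76 J = 0.6422 kcal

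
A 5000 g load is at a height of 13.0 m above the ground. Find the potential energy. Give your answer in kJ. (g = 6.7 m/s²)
Convert to SI: m = 5.0 kg, h = 13.0 m
PE = mgh = (5.0)(6.7)(13.0) = 435.5 J = 0.4355 kJ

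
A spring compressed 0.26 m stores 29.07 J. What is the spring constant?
k = 2·PE/x² = 2·29.07/(0.26)² = 860.1 N/m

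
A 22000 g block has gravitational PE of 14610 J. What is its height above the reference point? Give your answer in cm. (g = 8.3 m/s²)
Convert to SI: m = 22.0 kg, PE = 14610.0 J
h = PE/(mg) = 14610.0/(22.0·8.3) = 80.011 m = 8001 cm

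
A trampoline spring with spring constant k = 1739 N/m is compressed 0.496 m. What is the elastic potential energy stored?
PE = ½kx² = ½(1739)(0.496)² = 213.9 J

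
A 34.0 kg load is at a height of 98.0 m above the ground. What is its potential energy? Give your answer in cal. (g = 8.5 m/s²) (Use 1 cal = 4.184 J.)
PE = mgh = (34.0)(8.5)(98.0) = 28322.0 J = 6769 cal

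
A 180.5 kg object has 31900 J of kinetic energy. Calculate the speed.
v = √(2·KE/m) = √(2·31900/180.5) = 18.8 m/s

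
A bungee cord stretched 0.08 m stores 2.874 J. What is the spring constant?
k = 2·PE/x² = 2·2.874/(0.08)² = 898.1 N/m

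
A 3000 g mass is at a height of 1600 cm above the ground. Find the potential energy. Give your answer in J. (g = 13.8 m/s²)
Convert to SI: m = 3.0 kg, h = 16.0 m
PE = mgh = (3.0)(13.8)(16.0) = 662.4 J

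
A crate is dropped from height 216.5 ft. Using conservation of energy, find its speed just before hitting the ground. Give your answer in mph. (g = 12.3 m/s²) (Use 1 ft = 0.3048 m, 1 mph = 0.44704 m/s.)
Convert to SI: h = 65.9892 m
mgh = ½mv² ⇒ v = √(2gh) = √(2·12.3·65.9892) = 40.2906 m/s = 90.13 mph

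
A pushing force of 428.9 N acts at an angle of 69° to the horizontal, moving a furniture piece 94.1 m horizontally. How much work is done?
W = F·d·cosθ = (428.9)(94.1)cos(69°) = 14460 J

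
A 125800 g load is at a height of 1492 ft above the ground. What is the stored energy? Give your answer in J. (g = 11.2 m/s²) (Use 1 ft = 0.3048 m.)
Convert to SI: m = 125.8 kg, h = 454.762 m
PE = mgh = (125.8)(11.2)(454.762) = 640700 J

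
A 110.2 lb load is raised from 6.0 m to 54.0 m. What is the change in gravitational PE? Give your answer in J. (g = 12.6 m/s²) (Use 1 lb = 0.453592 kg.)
Convert to SI: m = 49.9858 kg, Δh = 48.0 m
ΔPE = mgΔh = (49.9858)(12.6)(48.0) = 30230 J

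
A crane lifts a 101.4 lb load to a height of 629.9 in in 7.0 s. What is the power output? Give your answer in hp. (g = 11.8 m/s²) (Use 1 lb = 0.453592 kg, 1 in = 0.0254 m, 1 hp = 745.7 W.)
Convert to SI: m = 45.9942 kg, h = 15.9995 m, t = 7.0 s
P = mgh/t = (45.9942)(11.8)(15.9995)/7.0 = 1240.49 W = 1.664 hp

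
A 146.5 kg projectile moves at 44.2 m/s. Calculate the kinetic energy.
KE = ½mv² = ½(146.5)(44.2)² = 143100 J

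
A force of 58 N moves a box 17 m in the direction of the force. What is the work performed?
W = F·d = (58)(17) = 986.0 J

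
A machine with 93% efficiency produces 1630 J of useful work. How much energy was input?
W_in = W_out/η = 1630/0.93 = 1753 J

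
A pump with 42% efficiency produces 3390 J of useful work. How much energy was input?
W_in = W_out/η = 3390/0.42 = 8071 J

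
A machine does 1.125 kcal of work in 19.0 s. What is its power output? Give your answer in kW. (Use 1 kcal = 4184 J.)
Convert to SI: W = 4707.0 J, t = 19.0 s
P = W/t = 4707.0/19.0 = 247.737 W = 0.2477 kW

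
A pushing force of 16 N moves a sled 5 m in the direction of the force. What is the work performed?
W = F·d = (16)(5) = 80.0 J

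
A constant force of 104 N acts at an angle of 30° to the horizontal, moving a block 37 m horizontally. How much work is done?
W = F·d·cosθ = (104)(37)cos(30°) = 3332 J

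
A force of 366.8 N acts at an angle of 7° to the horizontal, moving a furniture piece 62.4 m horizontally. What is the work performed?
W = F·d·cosθ = (366.8)(62.4)cos(7°) = 22720 J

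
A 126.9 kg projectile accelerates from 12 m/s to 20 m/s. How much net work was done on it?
W = ΔKE = ½m(v₂² − v₁²) = ½(126.9)(20² − 12²) = 16243.2 J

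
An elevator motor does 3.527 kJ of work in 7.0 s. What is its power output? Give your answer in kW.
Convert to SI: W = 3527.0 J, t = 7.0 s
P = W/t = 3527.0/7.0 = 503.857 W = 0.5039 kW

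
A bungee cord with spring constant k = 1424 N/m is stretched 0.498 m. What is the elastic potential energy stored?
PE = ½kx² = ½(1424)(0.498)² = 176.6 J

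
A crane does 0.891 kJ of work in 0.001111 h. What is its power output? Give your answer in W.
Convert to SI: W = 891.0 J, t = 3.9996 s
P = W/t = 891.0/3.9996 = 222.8 W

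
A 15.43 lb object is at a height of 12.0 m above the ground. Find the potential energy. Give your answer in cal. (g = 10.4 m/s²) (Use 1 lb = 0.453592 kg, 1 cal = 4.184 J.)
Convert to SI: m = 6.99892 kg, h = 12.0 m
PE = mgh = (6.99892)(10.4)(12.0) = 873.466 J = 208.8 cal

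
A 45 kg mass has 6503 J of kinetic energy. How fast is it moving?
v = √(2·KE/m) = √(2·6503/45) = 17.0 m/s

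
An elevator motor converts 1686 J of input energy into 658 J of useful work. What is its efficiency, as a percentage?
η = W_out/W_in = 658/1686 = 39.03%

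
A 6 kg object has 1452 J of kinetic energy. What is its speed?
v = √(2·KE/m) = √(2·1452/6) = 22.0 m/s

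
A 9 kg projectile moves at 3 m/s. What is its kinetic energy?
KE = ½mv² = ½(9)(3)² = 40.5 J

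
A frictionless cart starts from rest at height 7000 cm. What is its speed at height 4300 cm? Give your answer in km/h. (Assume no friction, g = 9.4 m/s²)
Convert to SI: h₁−h₂ = 27.0 m
mgh₁ = mgh₂ + ½mv² ⇒ v = √(2g(h₁−h₂)) = √(2·9.4·27.0) = 22.53 m/s = 81.11 km/h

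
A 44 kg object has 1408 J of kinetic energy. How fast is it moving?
v = √(2·KE/m) = √(2·1408/44) = 8.0 m/s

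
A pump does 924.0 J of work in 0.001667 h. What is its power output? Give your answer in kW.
Convert to SI: W = 924.0 J, t = 6.0012 s
P = W/t = 924.0/6.0012 = 153.969 W = 0.154 kW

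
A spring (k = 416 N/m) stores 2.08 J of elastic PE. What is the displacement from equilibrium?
x = √(2·PE/k) = √(2·2.08/416) = 0.1 m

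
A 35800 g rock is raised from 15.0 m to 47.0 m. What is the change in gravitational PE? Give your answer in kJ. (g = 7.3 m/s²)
Convert to SI: m = 35.8 kg, Δh = 32.0 m
ΔPE = mgΔh = (35.8)(7.3)(32.0) = 8362.88 J = 8.363 kJ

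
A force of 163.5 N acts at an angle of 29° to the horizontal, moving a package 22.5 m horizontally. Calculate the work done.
W = F·d·cosθ = (163.5)(22.5)cos(29°) = 3218 J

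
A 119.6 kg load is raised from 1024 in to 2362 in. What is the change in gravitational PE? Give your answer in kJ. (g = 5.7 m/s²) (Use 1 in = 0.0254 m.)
Convert to SI: m = 119.6 kg, Δh = 33.9852 m
ΔPE = mgΔh = (119.6)(5.7)(33.9852) = 23168.4 J = 23.17 kJ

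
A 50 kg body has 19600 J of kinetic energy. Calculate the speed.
v = √(2·KE/m) = √(2·19600/50) = 28.0 m/s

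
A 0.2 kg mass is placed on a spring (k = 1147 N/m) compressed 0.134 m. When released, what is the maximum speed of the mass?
½kx² = ½mv² ⇒ v = x√(k/m) = (0.134)√(1147/0.2) = 10.15 m/s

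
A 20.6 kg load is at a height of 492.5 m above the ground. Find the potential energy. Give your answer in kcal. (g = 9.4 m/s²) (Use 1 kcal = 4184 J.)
PE = mgh = (20.6)(9.4)(492.5) = 95367.7 J = 22.79 kcal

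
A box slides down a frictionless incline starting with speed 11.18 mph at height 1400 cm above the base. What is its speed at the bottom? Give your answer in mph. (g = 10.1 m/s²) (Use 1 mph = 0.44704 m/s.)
Convert to SI: v₀ = 4.99791 m/s, h = 14.0 m
½mv₀² + mgh = ½mv² ⇒ v = √(v₀² + 2gh) = √(4.99791² + 2·10.1·14.0) = 17.5436 m/s = 39.24 mph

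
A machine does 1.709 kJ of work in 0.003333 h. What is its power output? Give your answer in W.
Convert to SI: W = 1709.0 J, t = 11.9988 s
P = W/t = 1709.0/11.9988 = 142.4 W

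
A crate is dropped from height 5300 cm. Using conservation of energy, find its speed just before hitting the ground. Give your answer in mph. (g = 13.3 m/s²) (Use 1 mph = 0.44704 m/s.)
Convert to SI: h = 53.0 m
mgh = ½mv² ⇒ v = √(2gh) = √(2·13.3·53.0) = 37.5473 m/s = 83.99 mph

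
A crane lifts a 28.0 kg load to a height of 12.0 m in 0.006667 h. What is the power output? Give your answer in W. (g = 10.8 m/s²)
Convert to SI: m = 28.0 kg, h = 12.0 m, t = 24.0012 s
P = mgh/t = (28.0)(10.8)(12.0)/24.0012 = 151.2 W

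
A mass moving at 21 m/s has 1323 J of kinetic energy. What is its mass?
m = 2·KE/v² = 2·1323/(21)² = 6.0 kg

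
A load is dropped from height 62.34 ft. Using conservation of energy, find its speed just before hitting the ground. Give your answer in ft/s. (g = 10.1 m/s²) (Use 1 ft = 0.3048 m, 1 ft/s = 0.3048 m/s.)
Convert to SI: h = 19.0012 m
mgh = ½mv² ⇒ v = √(2gh) = √(2·10.1·19.0012) = 19.5914 m/s = 64.28 ft/s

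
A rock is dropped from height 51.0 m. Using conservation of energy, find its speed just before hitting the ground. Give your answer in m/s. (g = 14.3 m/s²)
mgh = ½mv² ⇒ v = √(2gh) = √(2·14.3·51.0) = 38.19 m/s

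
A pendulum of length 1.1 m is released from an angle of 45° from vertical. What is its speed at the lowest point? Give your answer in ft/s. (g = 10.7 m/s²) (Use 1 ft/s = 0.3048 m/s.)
h = L(1 − cosθ) = 1.1(1 − cos45°) = 0.322183 m
v = √(2gh) = √(2·10.7·0.322183) = 2.62578 m/s = 8.615 ft/s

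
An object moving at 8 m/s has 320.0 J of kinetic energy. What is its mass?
m = 2·KE/v² = 2·320.0/(8)² = 10.0 kg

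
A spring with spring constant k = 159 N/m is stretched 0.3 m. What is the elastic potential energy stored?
PE = ½kx² = ½(159)(0.3)² = 7.155 J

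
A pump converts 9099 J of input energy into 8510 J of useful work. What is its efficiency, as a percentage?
η = W_out/W_in = 8510/9099 = 93.53%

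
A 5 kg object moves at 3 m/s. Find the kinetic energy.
KE = ½mv² = ½(5)(3)² = 22.5 J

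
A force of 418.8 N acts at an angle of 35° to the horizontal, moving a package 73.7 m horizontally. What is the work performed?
W = F·d·cosθ = (418.8)(73.7)cos(35°) = 25280 J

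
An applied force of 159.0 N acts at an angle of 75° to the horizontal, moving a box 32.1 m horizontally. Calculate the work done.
W = F·d·cosθ = (159.0)(32.1)cos(75°) = 1321 J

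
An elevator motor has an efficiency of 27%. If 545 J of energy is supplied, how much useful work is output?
W_out = η·W_in = 0.27·545 = 147.15 J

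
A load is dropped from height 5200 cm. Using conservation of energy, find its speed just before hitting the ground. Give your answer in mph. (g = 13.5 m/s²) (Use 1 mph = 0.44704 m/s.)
Convert to SI: h = 52.0 m
mgh = ½mv² ⇒ v = √(2gh) = √(2·13.5·52.0) = 37.47 m/s = 83.82 mph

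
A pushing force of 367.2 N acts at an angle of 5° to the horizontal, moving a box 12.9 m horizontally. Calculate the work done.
W = F·d·cosθ = (367.2)(12.9)cos(5°) = 4719 J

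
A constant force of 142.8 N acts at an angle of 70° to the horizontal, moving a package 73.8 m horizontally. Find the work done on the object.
W = F·d·cosθ = (142.8)(73.8)cos(70°) = 3604 J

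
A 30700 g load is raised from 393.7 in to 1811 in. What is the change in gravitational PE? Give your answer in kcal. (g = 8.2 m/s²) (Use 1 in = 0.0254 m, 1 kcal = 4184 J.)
Convert to SI: m = 30.7 kg, Δh = 35.9994 m
ΔPE = mgΔh = (30.7)(8.2)(35.9994) = 9062.49 J = 2.166 kcal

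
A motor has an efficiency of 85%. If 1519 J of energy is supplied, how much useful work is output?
W_out = η·W_in = 0.85·1519 = 1291.15 J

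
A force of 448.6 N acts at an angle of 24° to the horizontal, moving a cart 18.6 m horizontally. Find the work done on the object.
W = F·d·cosθ = (448.6)(18.6)cos(24°) = 7623 J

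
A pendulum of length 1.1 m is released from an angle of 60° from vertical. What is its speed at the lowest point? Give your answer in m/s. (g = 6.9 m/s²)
h = L(1 − cosθ) = 1.1(1 − cos60°) = 0.55 m
v = √(2gh) = √(2·6.9·0.55) = 2.755 m/s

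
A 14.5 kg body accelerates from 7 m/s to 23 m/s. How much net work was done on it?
W = ΔKE = ½m(v₂² − v₁²) = ½(14.5)(23² − 7²) = 3480.0 J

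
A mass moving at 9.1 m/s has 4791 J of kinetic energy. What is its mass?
m = 2·KE/v² = 2·4791/(9.1)² = 115.7 kg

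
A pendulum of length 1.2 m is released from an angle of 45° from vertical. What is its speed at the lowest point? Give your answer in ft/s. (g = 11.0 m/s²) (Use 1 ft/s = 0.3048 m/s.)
h = L(1 − cosθ) = 1.2(1 − cos45°) = 0.351472 m
v = √(2gh) = √(2·11.0·0.351472) = 2.78072 m/s = 9.123 ft/s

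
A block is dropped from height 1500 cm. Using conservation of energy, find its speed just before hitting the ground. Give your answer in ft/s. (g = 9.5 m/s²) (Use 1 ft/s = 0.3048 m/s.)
Convert to SI: h = 15.0 m
mgh = ½mv² ⇒ v = √(2gh) = √(2·9.5·15.0) = 16.8819 m/s = 55.39 ft/s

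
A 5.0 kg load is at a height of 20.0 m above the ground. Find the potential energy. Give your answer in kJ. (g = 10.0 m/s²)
PE = mgh = (5.0)(10.0)(20.0) = 1000.0 J = 1.0 kJ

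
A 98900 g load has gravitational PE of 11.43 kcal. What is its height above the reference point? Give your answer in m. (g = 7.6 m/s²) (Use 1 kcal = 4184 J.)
Convert to SI: m = 98.9 kg, PE = 47823.1 J
h = PE/(mg) = 47823.1/(98.9·7.6) = 63.63 m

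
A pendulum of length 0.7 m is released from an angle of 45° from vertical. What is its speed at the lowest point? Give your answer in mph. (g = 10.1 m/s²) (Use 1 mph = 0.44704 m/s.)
h = L(1 − cosθ) = 0.7(1 − cos45°) = 0.205025 m
v = √(2gh) = √(2·10.1·0.205025) = 2.03507 m/s = 4.552 mph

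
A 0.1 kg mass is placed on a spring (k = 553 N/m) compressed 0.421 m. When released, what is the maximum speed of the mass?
½kx² = ½mv² ⇒ v = x√(k/m) = (0.421)√(553/0.1) = 31.31 m/s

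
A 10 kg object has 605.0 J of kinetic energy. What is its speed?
v = √(2·KE/m) = √(2·605.0/10) = 11.0 m/s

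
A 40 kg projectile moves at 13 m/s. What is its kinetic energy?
KE = ½mv² = ½(40)(13)² = 3380.0 J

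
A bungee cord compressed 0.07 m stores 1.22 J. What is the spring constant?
k = 2·PE/x² = 2·1.22/(0.07)² = 498.0 N/m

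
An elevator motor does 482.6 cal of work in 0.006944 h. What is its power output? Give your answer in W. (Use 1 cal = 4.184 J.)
Convert to SI: W = 2019.2 J, t = 24.9984 s
P = W/t = 2019.2/24.9984 = 80.77 W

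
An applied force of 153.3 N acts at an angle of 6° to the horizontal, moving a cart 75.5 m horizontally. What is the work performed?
W = F·d·cosθ = (153.3)(75.5)cos(6°) = 11510 J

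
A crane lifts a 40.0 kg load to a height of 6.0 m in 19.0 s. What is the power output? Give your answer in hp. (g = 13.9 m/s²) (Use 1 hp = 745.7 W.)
P = mgh/t = (40.0)(13.9)(6.0)/19.0 = 175.579 W = 0.2355 hp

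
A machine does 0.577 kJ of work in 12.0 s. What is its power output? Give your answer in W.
Convert to SI: W = 577.0 J, t = 12.0 s
P = W/t = 577.0/12.0 = 48.08 W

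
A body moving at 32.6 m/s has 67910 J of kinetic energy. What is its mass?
m = 2·KE/v² = 2·67910/(32.6)² = 127.8 kg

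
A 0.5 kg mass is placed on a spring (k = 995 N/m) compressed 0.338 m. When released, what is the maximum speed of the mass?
½kx² = ½mv² ⇒ v = x√(k/m) = (0.338)√(995/0.5) = 15.08 m/s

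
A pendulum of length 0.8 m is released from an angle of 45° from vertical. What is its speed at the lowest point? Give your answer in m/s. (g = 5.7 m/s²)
h = L(1 − cosθ) = 0.8(1 − cos45°) = 0.234315 m
v = √(2gh) = √(2·5.7·0.234315) = 1.634 m/s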